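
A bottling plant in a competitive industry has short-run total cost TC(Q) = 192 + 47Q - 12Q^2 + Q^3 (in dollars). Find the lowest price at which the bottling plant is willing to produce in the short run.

$11 per unit

The shutdown price is the minimum of AVC. VC = 47Q - 12Q^2 + Q^3, so AVC = 47 - 12Q + Q^2.
At the minimum of AVC, MC = AVC. MC = 47 - 24Q + 3Q^2; setting MC = AVC gives 2Q^2 - 12Q = 0, so Q = 6. min AVC = 11.
So the shutdown price is $11.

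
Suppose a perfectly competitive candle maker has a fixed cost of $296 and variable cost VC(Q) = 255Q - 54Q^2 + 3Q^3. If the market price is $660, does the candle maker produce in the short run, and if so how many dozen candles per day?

Variable cost is VC = 255Q - 54Q^2 + 3Q^3, so AVC = VC/Q = 255 - 54Q + 3Q^2 and MC = dTC/dQ = 255 - 108Q + 9Q^2.
AVC is minimized where dAVC/dQ = -54 + 6Q = 0, at Q = 9; min AVC = 255 - 54·9 + 3·9^2 = $12.
Because $660 ≥ $12, revenue can cover variable cost; the firm operates.
Solving P = MC: -405 - 108Q + 9Q^2 = 0 ⇒ Q = -3 or 15. On the upward-sloping branch, Q* = 15.
Check: AVC at Q = 15 is $120 ≤ P, so revenue covers variable cost.
Profit = P·Q − TC = 660·15 − 2096 = $7804.

Produce at Q = 15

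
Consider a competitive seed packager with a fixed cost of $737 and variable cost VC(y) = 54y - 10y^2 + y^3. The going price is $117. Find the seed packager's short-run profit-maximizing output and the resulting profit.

Profit = -$89 at y = 9

AVC = 54 - 10y + y^2; min AVC = $29 at y = 5. Since P = $117 ≥ min AVC, the firm produces.
With MC = 54 - 20y + 3y^2, P = MC on the upward-sloping part at y* = 9.
TR = 117·9 = 1053. TC = 737 + 405 = 1142. Profit = 1053 − 1142 = -$89.
Shutting down would mean losing the fixed cost of $737, so operating at a loss of $89 is better by $648.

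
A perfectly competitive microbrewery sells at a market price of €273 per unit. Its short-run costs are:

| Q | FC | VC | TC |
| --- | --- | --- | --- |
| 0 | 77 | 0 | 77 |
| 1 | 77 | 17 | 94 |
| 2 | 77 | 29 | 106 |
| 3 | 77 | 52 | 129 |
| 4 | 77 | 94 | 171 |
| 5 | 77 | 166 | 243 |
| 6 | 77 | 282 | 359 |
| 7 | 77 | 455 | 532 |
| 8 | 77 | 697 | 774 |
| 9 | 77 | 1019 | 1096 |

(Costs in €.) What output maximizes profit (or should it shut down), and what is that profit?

Profit at each row (π = 273Q − TC): Q=0: -77; Q=1: 179; Q=2: 440; Q=3: 690; Q=4: 921; Q=5: 1122; Q=6: 1279; Q=7: 1379; Q=8: 1410; Q=9: 1361.
Profit is maximized at Q = 8. AVC there is 697/8 = €87.12 ≤ P, so producing beats shutting down (which would give -€77).

Q = 8; profit = €1410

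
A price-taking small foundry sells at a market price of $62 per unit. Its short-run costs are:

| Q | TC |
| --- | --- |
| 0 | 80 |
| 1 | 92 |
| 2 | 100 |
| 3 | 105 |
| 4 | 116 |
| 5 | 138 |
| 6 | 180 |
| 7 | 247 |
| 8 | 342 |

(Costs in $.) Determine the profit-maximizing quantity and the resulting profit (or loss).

Tabulate TR − TC: Q=0: -80; Q=1: -30; Q=2: 24; Q=3: 81; Q=4: 132; Q=5: 172; Q=6: 192; Q=7: 187; Q=8: 154.
Profit is maximized at Q = 6. AVC there is 100/6 = $16.67 ≤ P, so producing beats shutting down (which would give -$80).

Q = 6; profit = $192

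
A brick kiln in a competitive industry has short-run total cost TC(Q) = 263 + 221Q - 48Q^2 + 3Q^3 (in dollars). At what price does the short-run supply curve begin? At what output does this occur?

$29 per unit, at Q = 8

Short-run supply begins at min AVC. From VC = 221Q - 48Q^2 + 3Q^3, AVC = 221 - 48Q + 3Q^2.
At the minimum of AVC, MC = AVC. MC = 221 - 96Q + 9Q^2; setting MC = AVC gives 6Q^2 - 48Q = 0, so Q = 8. min AVC = 29.
For P < $29 the firm produces nothing.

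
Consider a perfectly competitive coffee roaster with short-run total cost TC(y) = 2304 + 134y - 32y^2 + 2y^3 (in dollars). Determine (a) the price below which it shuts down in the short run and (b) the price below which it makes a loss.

Shutdown price = min AVC. AVC = 134 - 32y + 2y^2, with vertex at y = 8 and minimum $6.
ATC = 2304/y + 134 - 32y + 2y^2. Setting dATC/dy = −2304/y^2 − 32 + 4y = 0 gives y = 12 (since 4·12^3 − 32·12^2 = 2304).
min ATC = 2304/12 + 134 − 32·12 + 2·12^2 = $230. That is the break-even price.
Between these two prices the firm operates at a loss; above $230 it earns a profit.

Shutdown price = $6; break-even price = $230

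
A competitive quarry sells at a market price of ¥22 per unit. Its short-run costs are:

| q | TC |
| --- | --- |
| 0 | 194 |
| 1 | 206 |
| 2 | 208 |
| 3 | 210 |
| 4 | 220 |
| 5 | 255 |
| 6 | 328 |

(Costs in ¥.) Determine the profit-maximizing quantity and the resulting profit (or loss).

Profit at each row (π = 22q − TC): q=0: -194; q=1: -184; q=2: -164; q=3: -144; q=4: -132; q=5: -145; q=6: -196.
Profit is maximized at q = 4. AVC there is 26/4 = ¥6.50 ≤ P, so producing beats shutting down (which would give -¥194).

q = 4; profit = -¥132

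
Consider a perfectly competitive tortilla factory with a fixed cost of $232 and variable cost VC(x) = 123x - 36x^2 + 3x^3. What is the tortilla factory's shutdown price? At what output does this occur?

$15 per unit, at x = 6

Short-run supply begins at min AVC. From VC = 123x - 36x^2 + 3x^3, AVC = 123 - 36x + 3x^2.
dAVC/dx = -36 + 6x = 0 gives x = 6. min AVC = 123 - 36·6 + 3·6^2 = 15.
The firm shuts down for any P below $15.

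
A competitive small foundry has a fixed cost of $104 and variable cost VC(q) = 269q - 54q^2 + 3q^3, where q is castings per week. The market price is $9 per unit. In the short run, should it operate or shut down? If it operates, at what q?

Strip out fixed cost: VC = 269q - 54q^2 + 3q^3. Then AVC = 269 - 54q + 3q^2 and MC = 269 - 108q + 9q^2.
AVC is minimized where dAVC/dq = -54 + 6q = 0, at q = 9; min AVC = 269 - 54·9 + 3·9^2 = $26.
P = $9 lies below min AVC = $26; no output level covers variable cost.
Best response: produce nothing and absorb the $104 fixed cost.

Shut down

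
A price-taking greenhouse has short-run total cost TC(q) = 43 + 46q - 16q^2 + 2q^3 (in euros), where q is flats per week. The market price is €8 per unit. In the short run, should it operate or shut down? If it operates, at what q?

Shut down

Variable cost is VC = 46q - 16q^2 + 2q^3, so AVC = VC/q = 46 - 16q + 2q^2 and MC = dTC/dq = 46 - 32q + 6q^2.
AVC is minimized where dAVC/dq = -16 + 4q = 0, at q = 4; min AVC = 46 - 16·4 + 2·4^2 = €14.
Since P = €8 < min AVC = €14, price fails to cover variable cost at any output.
Shutting down limits the loss to fixed cost, €43.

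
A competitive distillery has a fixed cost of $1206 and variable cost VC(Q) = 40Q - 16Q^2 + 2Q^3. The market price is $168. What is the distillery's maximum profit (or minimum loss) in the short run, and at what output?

AVC = 40 - 16Q + 2Q^2; min AVC = $8 at Q = 4. Since P = $168 ≥ min AVC, the firm produces.
With MC = 40 - 32Q + 6Q^2, P = MC on the upward-sloping part at Q* = 8.
TR = 168·8 = 1344. TC = 1206 + 320 = 1526. Profit = 1344 − 1526 = -$182.
Shutting down would mean losing the fixed cost of $1206, so operating at a loss of $182 is better by $1024.

Profit = -$182 at Q = 8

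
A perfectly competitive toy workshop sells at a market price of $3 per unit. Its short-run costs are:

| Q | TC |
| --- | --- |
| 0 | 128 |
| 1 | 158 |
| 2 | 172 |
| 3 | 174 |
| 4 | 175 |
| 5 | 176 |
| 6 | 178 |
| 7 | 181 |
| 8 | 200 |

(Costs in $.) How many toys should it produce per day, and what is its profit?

Tabulate TR − TC: Q=0: -128; Q=1: -155; Q=2: -166; Q=3: -165; Q=4: -163; Q=5: -161; Q=6: -160; Q=7: -160; Q=8: -176.
Profit is highest at Q = 0. Equivalently, the lowest AVC in the table is 53/7 ≈ $7.57 at Q = 7, and P = $3 falls below it — price never covers variable cost, so the firm shuts down and loses only its fixed cost.

Q = 0 (shut down); profit = -$128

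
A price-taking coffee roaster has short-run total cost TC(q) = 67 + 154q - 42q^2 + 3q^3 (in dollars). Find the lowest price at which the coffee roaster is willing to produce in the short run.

$7 per unit

The shutdown price is the minimum of AVC. VC = 154q - 42q^2 + 3q^3, so AVC = 154 - 42q + 3q^2.
dAVC/dq = -42 + 6q = 0 gives q = 7. min AVC = 154 - 42·7 + 3·7^2 = 7.
For P < $7 the firm produces nothing.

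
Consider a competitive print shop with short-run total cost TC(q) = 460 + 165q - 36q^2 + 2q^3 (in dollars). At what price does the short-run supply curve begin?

$3 per unit

The firm shuts down when price falls below the minimum of average variable cost. AVC = VC/q = 165 - 36q + 2q^2.
dAVC/dq = -36 + 4q = 0 gives q = 9. min AVC = 165 - 36·9 + 2·9^2 = 3.
The firm shuts down for any P below $3.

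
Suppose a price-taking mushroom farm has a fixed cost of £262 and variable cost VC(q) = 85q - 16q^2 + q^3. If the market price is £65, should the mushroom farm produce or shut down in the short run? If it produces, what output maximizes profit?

Strip out fixed cost: VC = 85q - 16q^2 + q^3. Then AVC = 85 - 16q + q^2 and MC = 85 - 32q + 3q^2.
AVC is minimized where dAVC/dq = -16 + 2q = 0, at q = 8; min AVC = 85 - 16·8 + 8^2 = £21.
Because £65 ≥ £21, revenue can cover variable cost; the firm operates.
P = MC gives 20 - 32q + 3q^2 = 0, with roots 2/3 and 10. Take the larger (rising MC): q* = 10.
Check: AVC at q = 10 is £25 ≤ P, so revenue covers variable cost.
Profit = P·q − TC = 65·10 − 512 = £138.

Produce at q = 10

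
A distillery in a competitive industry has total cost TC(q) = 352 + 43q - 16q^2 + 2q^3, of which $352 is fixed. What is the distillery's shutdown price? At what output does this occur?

$11 per unit, at q = 4

Short-run supply begins at min AVC. From VC = 43q - 16q^2 + 2q^3, AVC = 43 - 16q + 2q^2.
dAVC/dq = -16 + 4q = 0 gives q = 4. min AVC = 43 - 16·4 + 2·4^2 = 11.
The firm shuts down for any P below $11.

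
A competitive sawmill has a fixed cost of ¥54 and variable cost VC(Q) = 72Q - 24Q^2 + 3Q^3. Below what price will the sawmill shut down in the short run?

¥24 per unit

Short-run supply begins at min AVC. From VC = 72Q - 24Q^2 + 3Q^3, AVC = 72 - 24Q + 3Q^2.
dAVC/dQ = -24 + 6Q = 0 gives Q = 4. min AVC = 72 - 24·4 + 3·4^2 = 24.
So the shutdown price is ¥24.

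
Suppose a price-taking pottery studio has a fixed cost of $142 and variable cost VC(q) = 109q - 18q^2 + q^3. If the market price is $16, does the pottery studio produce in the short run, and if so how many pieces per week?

From TC, MC = TC'(q) = 109 - 36q + 3q^2 and AVC = VC/q = 109 - 18q + q^2.
The AVC parabola has its vertex at q = 18/2 = 9, where AVC = 109 - 18·9 + 9^2 = $28.
P = $16 lies below min AVC = $28; no output level covers variable cost.
Shutting down limits the loss to fixed cost, $142.

Shut down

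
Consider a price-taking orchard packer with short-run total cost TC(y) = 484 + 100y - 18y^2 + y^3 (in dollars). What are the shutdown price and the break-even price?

Shutdown price = min AVC. AVC = 100 - 18y + y^2, with vertex at y = 9 and minimum $19.
ATC = 484/y + 100 - 18y + y^2. Setting dATC/dy = −484/y^2 − 18 + 2y = 0 gives y = 11 (since 2·11^3 − 18·11^2 = 484).
min ATC = 484/11 + 100 − 18·11 + 11^2 = $67. That is the break-even price.
Between these two prices the firm operates at a loss; above $67 it earns a profit.

Shutdown price = $19; break-even price = $67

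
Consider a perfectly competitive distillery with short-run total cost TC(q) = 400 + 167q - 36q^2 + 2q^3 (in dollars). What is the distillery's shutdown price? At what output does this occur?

$5 per unit, at q = 9

The firm shuts down when price falls below the minimum of average variable cost. AVC = VC/q = 167 - 36q + 2q^2.
At the minimum of AVC, MC = AVC. MC = 167 - 72q + 6q^2; setting MC = AVC gives 4q^2 - 36q = 0, so q = 9. min AVC = 5.
So the shutdown price is $5.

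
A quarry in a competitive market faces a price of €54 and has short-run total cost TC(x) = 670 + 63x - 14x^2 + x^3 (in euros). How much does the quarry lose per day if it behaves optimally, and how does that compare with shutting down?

AVC = 63 - 14x + x^2 has its minimum €14 at x = 7; price €54 clears that bar, so the firm operates.
MC = 63 - 28x + 3x^2. Setting P = MC and taking the root on the rising branch gives x* = 9.
TR = 54·9 = 486. TC = 670 + 162 = 832. Profit = 486 − 832 = -€346.
Shutting down would mean losing the fixed cost of €670, so operating at a loss of €346 is better by €324.

Profit = -€346 at x = 9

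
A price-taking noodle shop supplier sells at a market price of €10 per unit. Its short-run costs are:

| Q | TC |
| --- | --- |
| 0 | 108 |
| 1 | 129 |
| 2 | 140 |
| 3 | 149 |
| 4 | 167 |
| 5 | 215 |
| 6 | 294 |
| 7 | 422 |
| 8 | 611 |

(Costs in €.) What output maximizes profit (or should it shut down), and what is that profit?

Profit at each row (π = 10Q − TC): Q=0: -108; Q=1: -119; Q=2: -120; Q=3: -119; Q=4: -127; Q=5: -165; Q=6: -234; Q=7: -352; Q=8: -531.
Profit is highest at Q = 0. Equivalently, the lowest AVC in the table is 41/3 ≈ €13.67 at Q = 3, and P = €10 falls below it — price never covers variable cost, so the firm shuts down and loses only its fixed cost.

Q = 0 (shut down); profit = -€108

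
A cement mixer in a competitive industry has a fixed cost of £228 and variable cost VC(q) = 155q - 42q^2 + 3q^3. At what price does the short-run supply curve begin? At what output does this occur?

£8 per unit, at q = 7

The firm shuts down when price falls below the minimum of average variable cost. AVC = VC/q = 155 - 42q + 3q^2.
At the minimum of AVC, MC = AVC. MC = 155 - 84q + 9q^2; setting MC = AVC gives 6q^2 - 42q = 0, so q = 7. min AVC = 8.
For P < £8 the firm produces nothing.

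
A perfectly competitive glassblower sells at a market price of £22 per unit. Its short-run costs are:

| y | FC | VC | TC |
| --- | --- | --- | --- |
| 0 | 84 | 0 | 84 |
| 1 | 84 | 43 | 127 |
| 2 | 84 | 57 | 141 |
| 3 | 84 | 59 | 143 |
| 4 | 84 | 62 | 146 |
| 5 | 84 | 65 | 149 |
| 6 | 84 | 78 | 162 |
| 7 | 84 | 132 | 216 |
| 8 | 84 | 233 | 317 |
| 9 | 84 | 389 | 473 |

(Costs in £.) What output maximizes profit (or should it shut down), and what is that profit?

Profit at each row (π = 22y − TC): y=0: -84; y=1: -105; y=2: -97; y=3: -77; y=4: -58; y=5: -39; y=6: -30; y=7: -62; y=8: -141; y=9: -275.
Profit is maximized at y = 6. AVC there is 78/6 = £13 ≤ P, so producing beats shutting down (which would give -£84).

y = 6; profit = -£30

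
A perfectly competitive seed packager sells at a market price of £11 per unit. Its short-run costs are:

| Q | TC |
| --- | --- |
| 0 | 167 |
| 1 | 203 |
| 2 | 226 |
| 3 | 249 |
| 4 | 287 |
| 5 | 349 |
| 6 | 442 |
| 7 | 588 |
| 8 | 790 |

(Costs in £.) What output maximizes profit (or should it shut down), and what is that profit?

Tabulate TR − TC: Q=0: -167; Q=1: -192; Q=2: -204; Q=3: -216; Q=4: -243; Q=5: -294; Q=6: -376; Q=7: -511; Q=8: -702.
Profit is highest at Q = 0. Equivalently, the lowest AVC in the table is 82/3 ≈ £27.33 at Q = 3, and P = £11 falls below it — price never covers variable cost, so the firm shuts down and loses only its fixed cost.

Q = 0 (shut down); profit = -£167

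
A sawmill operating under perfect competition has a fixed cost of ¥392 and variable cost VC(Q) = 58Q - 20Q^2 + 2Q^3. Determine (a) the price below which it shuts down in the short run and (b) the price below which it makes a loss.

Shutdown price = ¥8; break-even price = ¥72

AVC = 58 - 20Q + 2Q^2; minimized at Q = 5, giving min AVC = ¥8. That is the shutdown price.
ATC = 392/Q + 58 - 20Q + 2Q^2. Setting dATC/dQ = −392/Q^2 − 20 + 4Q = 0 gives Q = 7 (since 4·7^3 − 20·7^2 = 392).
min ATC = 392/7 + 58 − 20·7 + 2·7^2 = ¥72. That is the break-even price.
Between these two prices the firm operates at a loss; above ¥72 it earns a profit.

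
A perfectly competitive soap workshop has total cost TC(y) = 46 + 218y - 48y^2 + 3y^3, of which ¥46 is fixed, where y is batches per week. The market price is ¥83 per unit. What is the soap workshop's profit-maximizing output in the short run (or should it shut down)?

Produce at y = 9

From TC, MC = TC'(y) = 218 - 96y + 9y^2 and AVC = VC/y = 218 - 48y + 3y^2.
AVC hits its minimum where MC = AVC, at y = 8, giving min AVC = 218 - 48·8 + 3·8^2 = ¥26.
P = ¥83 exceeds min AVC = ¥26, so the firm stays open.
Set P = MC: 83 = 218 - 96y + 9y^2 → 135 - 96y + 9y^2 = 0. The roots are y = 5/3 and y = 9; the profit-maximizing output is on the rising part of MC, so y* = 9.
Check: AVC at y = 9 is ¥29 ≤ P, so revenue covers variable cost.
Profit = P·y − TC = 83·9 − 307 = ¥440.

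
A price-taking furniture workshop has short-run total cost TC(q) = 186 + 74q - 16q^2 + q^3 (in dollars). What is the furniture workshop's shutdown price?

$10 per unit

The shutdown price is the minimum of AVC. VC = 74q - 16q^2 + q^3, so AVC = 74 - 16q + q^2.
At the minimum of AVC, MC = AVC. MC = 74 - 32q + 3q^2; setting MC = AVC gives 2q^2 - 16q = 0, so q = 8. min AVC = 10.
For P < $10 the firm produces nothing.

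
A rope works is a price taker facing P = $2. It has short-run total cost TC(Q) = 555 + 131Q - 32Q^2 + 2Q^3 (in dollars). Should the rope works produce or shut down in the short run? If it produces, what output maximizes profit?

Variable cost is VC = 131Q - 32Q^2 + 2Q^3, so AVC = VC/Q = 131 - 32Q + 2Q^2 and MC = dTC/dQ = 131 - 64Q + 6Q^2.
AVC is minimized where dAVC/dQ = -32 + 4Q = 0, at Q = 8; min AVC = 131 - 32·8 + 2·8^2 = $3.
Since P = $2 < min AVC = $3, price fails to cover variable cost at any output.
The firm minimizes its loss by shutting down and losing only its fixed cost of $555.

Shut down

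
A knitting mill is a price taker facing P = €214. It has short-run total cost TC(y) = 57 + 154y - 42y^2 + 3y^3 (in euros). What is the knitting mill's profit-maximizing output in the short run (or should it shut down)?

Produce at y = 10

Strip out fixed cost: VC = 154y - 42y^2 + 3y^3. Then AVC = 154 - 42y + 3y^2 and MC = 154 - 84y + 9y^2.
The AVC parabola has its vertex at y = 42/6 = 7, where AVC = 154 - 42·7 + 3·7^2 = €7.
P = €214 exceeds min AVC = €7, so the firm stays open.
Set P = MC: 214 = 154 - 84y + 9y^2 → -60 - 84y + 9y^2 = 0. The roots are y = -2/3 and y = 10; the profit-maximizing output is on the rising part of MC, so y* = 10.
Check: AVC at y = 10 is €34 ≤ P, so revenue covers variable cost.
Profit = P·y − TC = 214·10 − 397 = €1743.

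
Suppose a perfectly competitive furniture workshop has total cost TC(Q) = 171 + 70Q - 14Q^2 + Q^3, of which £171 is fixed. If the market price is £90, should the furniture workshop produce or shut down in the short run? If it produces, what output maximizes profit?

Produce at Q = 10

Strip out fixed cost: VC = 70Q - 14Q^2 + Q^3. Then AVC = 70 - 14Q + Q^2 and MC = 70 - 28Q + 3Q^2.
The AVC parabola has its vertex at Q = 14/2 = 7, where AVC = 70 - 14·7 + 7^2 = £21.
P = £90 exceeds min AVC = £21, so the firm stays open.
Set P = MC: 90 = 70 - 28Q + 3Q^2 → -20 - 28Q + 3Q^2 = 0. The roots are Q = -2/3 and Q = 10; the profit-maximizing output is on the rising part of MC, so Q* = 10.
Check: AVC at Q = 10 is £30 ≤ P, so revenue covers variable cost.
Profit = P·Q − TC = 90·10 − 471 = £429.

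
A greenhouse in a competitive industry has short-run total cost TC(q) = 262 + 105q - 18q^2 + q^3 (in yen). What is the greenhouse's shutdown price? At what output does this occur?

Short-run supply begins at min AVC. From VC = 105q - 18q^2 + q^3, AVC = 105 - 18q + q^2.
dAVC/dq = -18 + 2q = 0 gives q = 9. min AVC = 105 - 18·9 + 9^2 = 24.
For P < ¥24 the firm produces nothing.

¥24 per unit, at q = 9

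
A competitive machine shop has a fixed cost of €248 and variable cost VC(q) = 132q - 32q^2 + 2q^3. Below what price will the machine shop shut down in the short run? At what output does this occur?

€4 per unit, at q = 8

The shutdown price is the minimum of AVC. VC = 132q - 32q^2 + 2q^3, so AVC = 132 - 32q + 2q^2.
dAVC/dq = -32 + 4q = 0 gives q = 8. min AVC = 132 - 32·8 + 2·8^2 = 4.
The firm shuts down for any P below €4.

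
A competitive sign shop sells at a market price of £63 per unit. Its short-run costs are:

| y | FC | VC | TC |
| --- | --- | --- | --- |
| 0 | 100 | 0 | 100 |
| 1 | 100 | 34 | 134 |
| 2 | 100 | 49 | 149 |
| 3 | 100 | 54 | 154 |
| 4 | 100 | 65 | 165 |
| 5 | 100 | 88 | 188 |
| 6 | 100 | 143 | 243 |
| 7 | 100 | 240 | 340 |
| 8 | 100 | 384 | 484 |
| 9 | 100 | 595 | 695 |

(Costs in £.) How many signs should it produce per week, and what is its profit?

y = 6; profit = £135

Profit at each row (π = 63y − TC): y=0: -100; y=1: -71; y=2: -23; y=3: 35; y=4: 87; y=5: 127; y=6: 135; y=7: 101; y=8: 20; y=9: -128.
Profit is maximized at y = 6. AVC there is 143/6 = £23.83 ≤ P, so producing beats shutting down (which would give -£100).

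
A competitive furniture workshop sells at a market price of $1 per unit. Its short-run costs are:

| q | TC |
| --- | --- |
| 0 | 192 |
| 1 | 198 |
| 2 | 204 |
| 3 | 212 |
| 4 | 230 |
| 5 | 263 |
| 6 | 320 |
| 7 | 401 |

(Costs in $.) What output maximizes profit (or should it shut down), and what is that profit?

q = 0 (shut down); profit = -$192

Tabulate TR − TC: q=0: -192; q=1: -197; q=2: -202; q=3: -209; q=4: -226; q=5: -258; q=6: -314; q=7: -394.
Profit is highest at q = 0. Equivalently, the lowest AVC in the table is 6/1 ≈ $6 at q = 1, and P = $1 falls below it — price never covers variable cost, so the firm shuts down and loses only its fixed cost.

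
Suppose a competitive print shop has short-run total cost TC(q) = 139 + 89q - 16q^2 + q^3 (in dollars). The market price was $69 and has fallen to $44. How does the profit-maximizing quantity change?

Output falls from 10 to 9

AVC = 89 - 16q + q^2, minimized at q = 8 where min AVC = $25. MC = 89 - 32q + 3q^2.
With P = $69 above the shutdown price, P = MC gives q = 10.
At P = $44 ≥ min AVC, set P = MC: q = 9. The firm stays open but cuts output.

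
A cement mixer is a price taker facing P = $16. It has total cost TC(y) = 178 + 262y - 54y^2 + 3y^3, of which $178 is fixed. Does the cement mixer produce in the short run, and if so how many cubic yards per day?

Strip out fixed cost: VC = 262y - 54y^2 + 3y^3. Then AVC = 262 - 54y + 3y^2 and MC = 262 - 108y + 9y^2.
The AVC parabola has its vertex at y = 54/6 = 9, where AVC = 262 - 54·9 + 3·9^2 = $19.
Since P = $16 < min AVC = $19, price fails to cover variable cost at any output.
The firm minimizes its loss by shutting down and losing only its fixed cost of $178.

Shut down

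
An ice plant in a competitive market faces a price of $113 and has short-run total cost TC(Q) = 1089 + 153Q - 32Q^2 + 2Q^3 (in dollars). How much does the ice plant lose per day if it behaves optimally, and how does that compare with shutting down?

AVC = 153 - 32Q + 2Q^2 has its minimum $25 at Q = 8; price $113 clears that bar, so the firm operates.
With MC = 153 - 64Q + 6Q^2, P = MC on the upward-sloping part at Q* = 10.
TR = 113·10 = 1130. TC = 1089 + 330 = 1419. Profit = 1130 − 1419 = -$289.
Shutting down would mean losing the fixed cost of $1089, so operating at a loss of $289 is better by $800.

Profit = -$289 at Q = 10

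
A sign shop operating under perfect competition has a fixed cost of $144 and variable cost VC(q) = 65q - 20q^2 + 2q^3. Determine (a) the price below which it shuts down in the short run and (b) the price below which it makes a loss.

Shutdown price = $15; break-even price = $41

Shutdown price = min AVC. AVC = 65 - 20q + 2q^2, with vertex at q = 5 and minimum $15.
ATC = 144/q + 65 - 20q + 2q^2. Setting dATC/dq = −144/q^2 − 20 + 4q = 0 gives q = 6 (since 4·6^3 − 20·6^2 = 144).
min ATC = 144/6 + 65 − 20·6 + 2·6^2 = $41. That is the break-even price.
Between these two prices the firm operates at a loss; above $41 it earns a profit.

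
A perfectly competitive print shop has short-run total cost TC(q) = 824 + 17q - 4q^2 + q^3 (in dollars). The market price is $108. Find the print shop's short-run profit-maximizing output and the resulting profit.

Profit = -$334 at q = 7

AVC = 17 - 4q + q^2; min AVC = $13 at q = 2. Since P = $108 ≥ min AVC, the firm produces.
MC = 17 - 8q + 3q^2. Setting P = MC and taking the root on the rising branch gives q* = 7.
TR = 108·7 = 756. TC = 824 + 266 = 1090. Profit = 756 − 1090 = -$334.
That loss of $334 beats the $824 the firm would lose by shutting down; producing recovers $490 of fixed cost.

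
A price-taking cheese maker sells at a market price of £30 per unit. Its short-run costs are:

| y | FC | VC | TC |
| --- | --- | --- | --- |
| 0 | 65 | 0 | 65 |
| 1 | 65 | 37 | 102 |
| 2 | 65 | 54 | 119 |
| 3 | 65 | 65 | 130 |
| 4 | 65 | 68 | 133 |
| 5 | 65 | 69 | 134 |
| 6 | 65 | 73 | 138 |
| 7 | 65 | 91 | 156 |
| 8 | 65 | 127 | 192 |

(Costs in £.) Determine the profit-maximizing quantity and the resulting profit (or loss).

y = 7; profit = £54

Profit at each row (π = 30y − TC): y=0: -65; y=1: -72; y=2: -59; y=3: -40; y=4: -13; y=5: 16; y=6: 42; y=7: 54; y=8: 48.
Profit is maximized at y = 7. AVC there is 91/7 = £13 ≤ P, so producing beats shutting down (which would give -£65).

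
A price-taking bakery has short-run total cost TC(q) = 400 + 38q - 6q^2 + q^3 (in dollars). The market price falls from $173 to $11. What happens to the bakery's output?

Output falls from 9 to 0 (the firm shuts down)

AVC = 38 - 6q + q^2, minimized at q = 3 where min AVC = $29. MC = 38 - 12q + 3q^2.
At P = $173 ≥ min AVC, set P = MC on the rising branch: q = 9.
At P = $11 < min AVC = $29, price no longer covers variable cost at any output, so the firm shuts down: q = 0.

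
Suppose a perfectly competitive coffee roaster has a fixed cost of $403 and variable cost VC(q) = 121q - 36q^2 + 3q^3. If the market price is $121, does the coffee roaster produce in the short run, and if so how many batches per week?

Produce at q = 8

Variable cost is VC = 121q - 36q^2 + 3q^3, so AVC = VC/q = 121 - 36q + 3q^2 and MC = dTC/dq = 121 - 72q + 9q^2.
AVC hits its minimum where MC = AVC, at q = 6, giving min AVC = 121 - 36·6 + 3·6^2 = $13.
Because $121 ≥ $13, revenue can cover variable cost; the firm operates.
P = MC gives -72q + 9q^2 = 0, with roots 0 and 8. Take the larger (rising MC): q* = 8.
Check: AVC at q = 8 is $25 ≤ P, so revenue covers variable cost.
Profit = P·q − TC = 121·8 − 603 = $365.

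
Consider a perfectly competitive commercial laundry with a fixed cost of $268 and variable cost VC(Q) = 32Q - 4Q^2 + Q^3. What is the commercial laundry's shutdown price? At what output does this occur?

$28 per unit, at Q = 2

Short-run supply begins at min AVC. From VC = 32Q - 4Q^2 + Q^3, AVC = 32 - 4Q + Q^2.
At the minimum of AVC, MC = AVC. MC = 32 - 8Q + 3Q^2; setting MC = AVC gives 2Q^2 - 4Q = 0, so Q = 2. min AVC = 28.
The firm shuts down for any P below $28.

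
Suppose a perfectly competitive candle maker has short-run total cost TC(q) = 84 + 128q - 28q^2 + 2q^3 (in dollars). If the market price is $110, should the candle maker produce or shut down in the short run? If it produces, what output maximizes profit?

Strip out fixed cost: VC = 128q - 28q^2 + 2q^3. Then AVC = 128 - 28q + 2q^2 and MC = 128 - 56q + 6q^2.
AVC is minimized where dAVC/dq = -28 + 4q = 0, at q = 7; min AVC = 128 - 28·7 + 2·7^2 = $30.
Since P = $110 ≥ min AVC = $30, price covers variable cost and the firm should produce.
Set P = MC: 110 = 128 - 56q + 6q^2 → 18 - 56q + 6q^2 = 0. The roots are q = 1/3 and q = 9; the profit-maximizing output is on the rising part of MC, so q* = 9.
Check: AVC at q = 9 is $38 ≤ P, so revenue covers variable cost.
Profit = P·q − TC = 110·9 − 426 = $564.

Produce at q = 9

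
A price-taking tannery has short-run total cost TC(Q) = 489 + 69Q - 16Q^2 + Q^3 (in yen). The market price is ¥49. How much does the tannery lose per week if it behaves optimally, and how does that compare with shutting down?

AVC = 69 - 16Q + Q^2 has its minimum ¥5 at Q = 8; price ¥49 clears that bar, so the firm operates.
With MC = 69 - 32Q + 3Q^2, P = MC on the upward-sloping part at Q* = 10.
TR = 49·10 = 490. TC = 489 + 90 = 579. Profit = 490 − 579 = -¥89.
That loss of ¥89 beats the ¥489 the firm would lose by shutting down; producing recovers ¥400 of fixed cost.

Profit = -¥89 at Q = 10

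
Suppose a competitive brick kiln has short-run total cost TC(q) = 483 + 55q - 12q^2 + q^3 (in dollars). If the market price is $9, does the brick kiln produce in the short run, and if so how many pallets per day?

Shut down

Variable cost is VC = 55q - 12q^2 + q^3, so AVC = VC/q = 55 - 12q + q^2 and MC = dTC/dq = 55 - 24q + 3q^2.
AVC hits its minimum where MC = AVC, at q = 6, giving min AVC = 55 - 12·6 + 6^2 = $19.
With P < min AVC ($9 < $19), every unit sold adds to the loss.
The firm minimizes its loss by shutting down and losing only its fixed cost of $483.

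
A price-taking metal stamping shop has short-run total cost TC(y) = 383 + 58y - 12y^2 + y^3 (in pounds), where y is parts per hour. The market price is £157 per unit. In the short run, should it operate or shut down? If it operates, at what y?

Produce at y = 11

From TC, MC = TC'(y) = 58 - 24y + 3y^2 and AVC = VC/y = 58 - 12y + y^2.
The AVC parabola has its vertex at y = 12/2 = 6, where AVC = 58 - 12·6 + 6^2 = £22.
Since P = £157 ≥ min AVC = £22, price covers variable cost and the firm should produce.
Solving P = MC: -99 - 24y + 3y^2 = 0 ⇒ y = -3 or 11. On the upward-sloping branch, y* = 11.
Check: AVC at y = 11 is £47 ≤ P, so revenue covers variable cost.
Profit = P·y − TC = 157·11 − 900 = £827.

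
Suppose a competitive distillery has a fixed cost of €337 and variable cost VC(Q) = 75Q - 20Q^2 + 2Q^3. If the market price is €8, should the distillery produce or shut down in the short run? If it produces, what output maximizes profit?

Variable cost is VC = 75Q - 20Q^2 + 2Q^3, so AVC = VC/Q = 75 - 20Q + 2Q^2 and MC = dTC/dQ = 75 - 40Q + 6Q^2.
The AVC parabola has its vertex at Q = 20/4 = 5, where AVC = 75 - 20·5 + 2·5^2 = €25.
Since P = €8 < min AVC = €25, price fails to cover variable cost at any output.
Best response: produce nothing and absorb the €337 fixed cost.

Shut down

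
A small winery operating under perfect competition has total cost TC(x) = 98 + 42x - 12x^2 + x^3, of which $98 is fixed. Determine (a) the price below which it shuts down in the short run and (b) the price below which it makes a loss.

Shutdown price = $6; break-even price = $21

Shutdown price = min AVC. AVC = 42 - 12x + x^2, with vertex at x = 6 and minimum $6.
ATC = 98/x + 42 - 12x + x^2. Setting dATC/dx = −98/x^2 − 12 + 2x = 0 gives x = 7 (since 2·7^3 − 12·7^2 = 98).
min ATC = 98/7 + 42 − 12·7 + 7^2 = $21. That is the break-even price.
Between these two prices the firm operates at a loss; above $21 it earns a profit.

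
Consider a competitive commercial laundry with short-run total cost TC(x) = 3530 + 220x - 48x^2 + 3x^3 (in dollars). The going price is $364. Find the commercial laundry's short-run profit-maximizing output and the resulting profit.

Profit = -$74 at x = 12

AVC = 220 - 48x + 3x^2 has its minimum $28 at x = 8; price $364 clears that bar, so the firm operates.
With MC = 220 - 96x + 9x^2, P = MC on the upward-sloping part at x* = 12.
TR = 364·12 = 4368. TC = 3530 + 912 = 4442. Profit = 4368 − 4442 = -$74.
By producing, the firm covers all variable cost plus $3456 of fixed cost; shutting down would lose the full $3530.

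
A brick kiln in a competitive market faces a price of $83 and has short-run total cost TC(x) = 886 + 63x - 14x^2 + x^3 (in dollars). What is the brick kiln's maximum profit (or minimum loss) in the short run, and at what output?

Profit = -$286 at x = 10

AVC = 63 - 14x + x^2; min AVC = $14 at x = 7. Since P = $83 ≥ min AVC, the firm produces.
With MC = 63 - 28x + 3x^2, P = MC on the upward-sloping part at x* = 10.
TR = 83·10 = 830. TC = 886 + 230 = 1116. Profit = 830 − 1116 = -$286.
Shutting down would mean losing the fixed cost of $886, so operating at a loss of $286 is better by $600.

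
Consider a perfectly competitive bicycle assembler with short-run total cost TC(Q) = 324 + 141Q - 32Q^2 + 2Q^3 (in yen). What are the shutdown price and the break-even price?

Shutdown price = ¥13; break-even price = ¥51

AVC = 141 - 32Q + 2Q^2; minimized at Q = 8, giving min AVC = ¥13. That is the shutdown price.
ATC = 324/Q + 141 - 32Q + 2Q^2. Setting dATC/dQ = −324/Q^2 − 32 + 4Q = 0 gives Q = 9 (since 4·9^3 − 32·9^2 = 324).
min ATC = 324/9 + 141 − 32·9 + 2·9^2 = ¥51. That is the break-even price.
Between these two prices the firm operates at a loss; above ¥51 it earns a profit.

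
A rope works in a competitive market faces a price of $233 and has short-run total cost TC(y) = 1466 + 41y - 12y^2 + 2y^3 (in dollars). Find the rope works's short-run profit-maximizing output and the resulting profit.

AVC = 41 - 12y + 2y^2; min AVC = $23 at y = 3. Since P = $233 ≥ min AVC, the firm produces.
MC = 41 - 24y + 6y^2. Setting P = MC and taking the root on the rising branch gives y* = 8.
TR = 233·8 = 1864. TC = 1466 + 584 = 2050. Profit = 1864 − 2050 = -$186.
By producing, the firm covers all variable cost plus $1280 of fixed cost; shutting down would lose the full $1466.

Profit = -$186 at y = 8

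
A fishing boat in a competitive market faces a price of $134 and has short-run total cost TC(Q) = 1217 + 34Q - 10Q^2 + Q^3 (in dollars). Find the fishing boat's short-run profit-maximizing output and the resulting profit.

AVC = 34 - 10Q + Q^2 has its minimum $9 at Q = 5; price $134 clears that bar, so the firm operates.
MC = 34 - 20Q + 3Q^2. Setting P = MC and taking the root on the rising branch gives Q* = 10.
TR = 134·10 = 1340. TC = 1217 + 340 = 1557. Profit = 1340 − 1557 = -$217.
By producing, the firm covers all variable cost plus $1000 of fixed cost; shutting down would lose the full $1217.

Profit = -$217 at Q = 10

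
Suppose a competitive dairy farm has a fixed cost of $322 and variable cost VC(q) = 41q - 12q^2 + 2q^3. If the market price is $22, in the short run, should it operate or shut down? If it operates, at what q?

Shut down

Variable cost is VC = 41q - 12q^2 + 2q^3, so AVC = VC/q = 41 - 12q + 2q^2 and MC = dTC/dq = 41 - 24q + 6q^2.
The AVC parabola has its vertex at q = 12/4 = 3, where AVC = 41 - 12·3 + 2·3^2 = $23.
With P < min AVC ($22 < $23), every unit sold adds to the loss.
Shutting down limits the loss to fixed cost, $322.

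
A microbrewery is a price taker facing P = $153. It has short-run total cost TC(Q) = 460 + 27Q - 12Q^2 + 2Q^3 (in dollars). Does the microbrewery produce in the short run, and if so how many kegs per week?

Produce at Q = 7

Strip out fixed cost: VC = 27Q - 12Q^2 + 2Q^3. Then AVC = 27 - 12Q + 2Q^2 and MC = 27 - 24Q + 6Q^2.
AVC is minimized where dAVC/dQ = -12 + 4Q = 0, at Q = 3; min AVC = 27 - 12·3 + 2·3^2 = $9.
Because $153 ≥ $9, revenue can cover variable cost; the firm operates.
P = MC gives -126 - 24Q + 6Q^2 = 0, with roots -3 and 7. Take the larger (rising MC): Q* = 7.
Check: AVC at Q = 7 is $41 ≤ P, so revenue covers variable cost.
Profit = P·Q − TC = 153·7 − 747 = $324.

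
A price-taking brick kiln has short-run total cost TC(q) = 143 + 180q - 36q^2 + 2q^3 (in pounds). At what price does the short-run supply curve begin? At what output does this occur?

Short-run supply begins at min AVC. From VC = 180q - 36q^2 + 2q^3, AVC = 180 - 36q + 2q^2.
At the minimum of AVC, MC = AVC. MC = 180 - 72q + 6q^2; setting MC = AVC gives 4q^2 - 36q = 0, so q = 9. min AVC = 18.
For P < £18 the firm produces nothing.

£18 per unit, at q = 9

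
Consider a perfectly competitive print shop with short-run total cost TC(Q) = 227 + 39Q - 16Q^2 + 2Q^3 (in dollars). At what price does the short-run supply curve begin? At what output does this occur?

$7 per unit, at Q = 4

The shutdown price is the minimum of AVC. VC = 39Q - 16Q^2 + 2Q^3, so AVC = 39 - 16Q + 2Q^2.
At the minimum of AVC, MC = AVC. MC = 39 - 32Q + 6Q^2; setting MC = AVC gives 4Q^2 - 16Q = 0, so Q = 4. min AVC = 7.
So the shutdown price is $7.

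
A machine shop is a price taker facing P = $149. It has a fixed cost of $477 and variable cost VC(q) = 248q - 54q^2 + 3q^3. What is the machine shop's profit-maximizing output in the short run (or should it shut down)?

Produce at q = 11

Variable cost is VC = 248q - 54q^2 + 3q^3, so AVC = VC/q = 248 - 54q + 3q^2 and MC = dTC/dq = 248 - 108q + 9q^2.
AVC is minimized where dAVC/dq = -54 + 6q = 0, at q = 9; min AVC = 248 - 54·9 + 3·9^2 = $5.
Because $149 ≥ $5, revenue can cover variable cost; the firm operates.
P = MC gives 99 - 108q + 9q^2 = 0, with roots 1 and 11. Take the larger (rising MC): q* = 11.
Check: AVC at q = 11 is $17 ≤ P, so revenue covers variable cost.
Profit = P·q − TC = 149·11 − 664 = $975.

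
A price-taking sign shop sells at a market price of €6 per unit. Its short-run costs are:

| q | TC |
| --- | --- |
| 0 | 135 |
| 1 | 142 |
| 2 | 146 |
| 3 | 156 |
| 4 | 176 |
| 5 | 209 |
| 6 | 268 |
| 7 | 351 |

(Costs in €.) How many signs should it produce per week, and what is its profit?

q = 2; profit = -€134

Profit at each row (π = 6q − TC): q=0: -135; q=1: -136; q=2: -134; q=3: -138; q=4: -152; q=5: -179; q=6: -232; q=7: -309.
Profit is maximized at q = 2. AVC there is 11/2 = €5.50 ≤ P, so producing beats shutting down (which would give -€135).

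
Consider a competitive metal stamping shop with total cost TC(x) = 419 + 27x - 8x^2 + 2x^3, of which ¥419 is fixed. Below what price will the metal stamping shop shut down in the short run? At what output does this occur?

¥19 per unit, at x = 2

The shutdown price is the minimum of AVC. VC = 27x - 8x^2 + 2x^3, so AVC = 27 - 8x + 2x^2.
dAVC/dx = -8 + 4x = 0 gives x = 2. min AVC = 27 - 8·2 + 2·2^2 = 19.
For P < ¥19 the firm produces nothing.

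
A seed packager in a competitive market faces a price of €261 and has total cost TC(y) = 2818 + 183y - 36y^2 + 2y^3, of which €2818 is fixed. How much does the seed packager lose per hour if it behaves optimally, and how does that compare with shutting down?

AVC = 183 - 36y + 2y^2 has its minimum €21 at y = 9; price €261 clears that bar, so the firm operates.
With MC = 183 - 72y + 6y^2, P = MC on the upward-sloping part at y* = 13.
TR = 261·13 = 3393. TC = 2818 + 689 = 3507. Profit = 3393 − 3507 = -€114.
That loss of €114 beats the €2818 the firm would lose by shutting down; producing recovers €2704 of fixed cost.

Profit = -€114 at y = 13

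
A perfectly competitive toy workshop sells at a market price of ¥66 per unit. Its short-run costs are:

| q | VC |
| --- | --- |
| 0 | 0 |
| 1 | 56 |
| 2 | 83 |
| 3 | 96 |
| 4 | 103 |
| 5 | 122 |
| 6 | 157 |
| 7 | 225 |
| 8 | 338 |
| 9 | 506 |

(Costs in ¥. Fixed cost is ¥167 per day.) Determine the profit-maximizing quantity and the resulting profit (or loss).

q = 6; profit = ¥72

Tabulate TR − TC: q=0: -167; q=1: -157; q=2: -118; q=3: -65; q=4: -6; q=5: 41; q=6: 72; q=7: 70; q=8: 23; q=9: -79.
Profit is maximized at q = 6. AVC there is 157/6 = ¥26.17 ≤ P, so producing beats shutting down (which would give -¥167).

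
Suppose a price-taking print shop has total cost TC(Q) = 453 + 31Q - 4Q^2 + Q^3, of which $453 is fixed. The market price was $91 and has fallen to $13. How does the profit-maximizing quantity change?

MC = 31 - 8Q + 3Q^2; the shutdown threshold is min AVC = $27 (at Q = 2).
At P = $91 ≥ min AVC, set P = MC on the rising branch: Q = 6.
At P = $13 < min AVC = $27, price no longer covers variable cost at any output, so the firm shuts down: Q = 0.

Output falls from 6 to 0 (the firm shuts down)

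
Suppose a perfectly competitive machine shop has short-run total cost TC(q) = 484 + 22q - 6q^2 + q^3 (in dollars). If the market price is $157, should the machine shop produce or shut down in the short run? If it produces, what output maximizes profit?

Strip out fixed cost: VC = 22q - 6q^2 + q^3. Then AVC = 22 - 6q + q^2 and MC = 22 - 12q + 3q^2.
AVC hits its minimum where MC = AVC, at q = 3, giving min AVC = 22 - 6·3 + 3^2 = $13.
Because $157 ≥ $13, revenue can cover variable cost; the firm operates.
P = MC gives -135 - 12q + 3q^2 = 0, with roots -5 and 9. Take the larger (rising MC): q* = 9.
Check: AVC at q = 9 is $49 ≤ P, so revenue covers variable cost.
Profit = P·q − TC = 157·9 − 925 = $488.

Produce at q = 9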